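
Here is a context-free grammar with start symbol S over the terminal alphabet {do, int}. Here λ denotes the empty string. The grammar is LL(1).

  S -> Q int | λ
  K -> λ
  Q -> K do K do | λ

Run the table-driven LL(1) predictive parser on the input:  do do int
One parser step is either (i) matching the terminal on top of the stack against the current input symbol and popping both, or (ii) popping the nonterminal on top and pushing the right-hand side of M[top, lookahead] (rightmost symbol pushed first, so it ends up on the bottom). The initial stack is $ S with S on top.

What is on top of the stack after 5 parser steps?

do

     Stack            Input        Action
  1  $ S              do do int $  expand S -> Q int
  2  $ int Q          do do int $  expand Q -> K do K do
  3  $ int do K do K  do do int $  expand K -> λ
  4  $ int do K do    do do int $  match do
  5  $ int do K       do int $     expand K -> λ
Stack after step 5: $ int do (top = do).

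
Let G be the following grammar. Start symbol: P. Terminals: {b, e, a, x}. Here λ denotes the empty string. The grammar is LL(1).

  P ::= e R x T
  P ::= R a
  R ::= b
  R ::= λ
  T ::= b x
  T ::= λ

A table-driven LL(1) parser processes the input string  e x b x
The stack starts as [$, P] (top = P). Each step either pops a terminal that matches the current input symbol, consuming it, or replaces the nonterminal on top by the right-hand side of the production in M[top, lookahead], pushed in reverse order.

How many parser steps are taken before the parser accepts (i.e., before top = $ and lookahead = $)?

     Stack      Input      Action
  1  $ P        e x b x $  expand P ::= e R x T
  2  $ T x R e  e x b x $  match e
  3  $ T x R    x b x $    expand R ::= λ
  4  $ T x      x b x $    match x
  5  $ T        b x $      expand T ::= b x
  6  $ x b      b x $      match b
  7  $ x        x $        match x
Accept reached after 7 steps.

7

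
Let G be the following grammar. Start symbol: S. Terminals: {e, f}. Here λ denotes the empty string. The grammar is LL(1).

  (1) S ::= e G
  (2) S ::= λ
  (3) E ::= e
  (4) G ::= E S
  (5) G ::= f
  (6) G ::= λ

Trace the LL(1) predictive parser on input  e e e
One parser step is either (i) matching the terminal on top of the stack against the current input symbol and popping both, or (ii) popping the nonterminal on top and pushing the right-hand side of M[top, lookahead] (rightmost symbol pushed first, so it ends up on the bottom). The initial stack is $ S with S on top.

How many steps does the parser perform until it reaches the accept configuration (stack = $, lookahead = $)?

8

     Stack  Input    Action
  1  $ S    e e e $  expand S ::= e G
  2  $ G e  e e e $  match e
  3  $ G    e e $    expand G ::= E S
  4  $ S E  e e $    expand E ::= e
  5  $ S e  e e $    match e
  6  $ S    e $      expand S ::= e G
  7  $ G e  e $      match e
  8  $ G    $        expand G ::= λ
Accept reached after 8 steps.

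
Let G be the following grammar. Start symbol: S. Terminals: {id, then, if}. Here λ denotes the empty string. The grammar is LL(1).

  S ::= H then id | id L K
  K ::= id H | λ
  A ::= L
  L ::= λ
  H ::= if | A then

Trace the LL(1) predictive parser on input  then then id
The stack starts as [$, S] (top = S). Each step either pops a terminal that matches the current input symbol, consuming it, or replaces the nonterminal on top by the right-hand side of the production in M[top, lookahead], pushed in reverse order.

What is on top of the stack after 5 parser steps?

step 1: stack=$ S  input=then then id $  — expand S ::= H then id
step 2: stack=$ id then H  input=then then id $  — expand H ::= A then
step 3: stack=$ id then then A  input=then then id $  — expand A ::= L
step 4: stack=$ id then then L  input=then then id $  — expand L ::= λ
step 5: stack=$ id then then  input=then then id $  — match then
Stack after step 5: $ id then (top = then).

then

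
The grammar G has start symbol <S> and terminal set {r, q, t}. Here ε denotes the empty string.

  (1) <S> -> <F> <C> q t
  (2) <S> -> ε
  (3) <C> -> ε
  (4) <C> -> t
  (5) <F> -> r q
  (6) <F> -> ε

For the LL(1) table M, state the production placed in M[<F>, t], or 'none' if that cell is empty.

<F> -> ε

FIRST(<C>) = {ε, t}
FIRST(<F>) = {ε, r}
FIRST(<S>) = {ε, q, r, t}  (via <F> <C> q t)
FOLLOW(<S>) includes $ since <S> is the start symbol.
FOLLOW(<F>): in <S>-><F> <C> q t, <F> is followed by <C> q t with FIRST {q, t}. Thus FOLLOW(<F>) = {q, t}.
For <F> -> r q: FIRST(r q) = {r}, so it goes in M[<F>, t] for t ∈ {r}.
For <F> -> ε: FIRST(ε) = {ε}, so it goes in M[<F>, t] for t ∈ {}; since ε ∈ FIRST, also for every t ∈ FOLLOW(<F>) = {q, t}.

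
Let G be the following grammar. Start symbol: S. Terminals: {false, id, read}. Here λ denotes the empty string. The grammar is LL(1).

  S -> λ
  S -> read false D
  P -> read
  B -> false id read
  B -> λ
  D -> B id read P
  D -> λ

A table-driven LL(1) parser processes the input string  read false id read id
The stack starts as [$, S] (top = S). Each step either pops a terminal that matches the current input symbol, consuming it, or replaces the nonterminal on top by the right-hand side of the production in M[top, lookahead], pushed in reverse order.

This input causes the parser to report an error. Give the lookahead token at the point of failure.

id

     Stack           Input                    Action
  1  $ S             read false id read id $  expand S -> read false D
  2  $ D false read  read false id read id $  match read
  3  $ D false       false id read id $       match false
  4  $ D             id read id $             expand D -> B id read P
  5  $ P read id B   id read id $             expand B -> λ
  6  $ P read id     id read id $             match id
  7  $ P read        read id $                match read
  8  $ P             id $                     error: M[P, id] is empty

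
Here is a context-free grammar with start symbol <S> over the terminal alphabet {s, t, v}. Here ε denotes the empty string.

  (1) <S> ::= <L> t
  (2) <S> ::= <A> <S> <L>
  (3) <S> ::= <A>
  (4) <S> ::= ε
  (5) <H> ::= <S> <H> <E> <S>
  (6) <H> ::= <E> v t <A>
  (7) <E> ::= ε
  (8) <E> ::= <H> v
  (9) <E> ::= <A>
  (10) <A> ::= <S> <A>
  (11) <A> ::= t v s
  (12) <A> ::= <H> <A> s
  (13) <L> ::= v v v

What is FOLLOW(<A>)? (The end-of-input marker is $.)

{$, s, t, v}

FIRST(<L>) = {v}
FIRST(<S>) = {ε, t, v}  (via <L> t, <A> <S> <L>, <A>)
FIRST(<H>) = {t, v}  (via <S> <H> <E> <S>, <E> v t <A>)
FIRST(<A>) = {t, v}  (via <S> <A>, <H> <A> s)
FIRST(<E>) = {ε, t, v}  (via <H> v, <A>)
FOLLOW(<S>) includes $ since <S> is the start symbol.
FOLLOW(<H>): in <H>::=<S> <H> <E> <S>, <H> is followed by <E> <S> with FIRST {ε, t, v}; in <H>::=<S> <H> <E> <S>, the suffix after <H> is nullable (adds nothing new); in <E>::=<H> v, <H> is followed by v with FIRST {v}; in <A>::=<H> <A> s, <H> is followed by <A> s with FIRST {t, v}. Thus FOLLOW(<H>) = {t, v}.
FOLLOW(<S>): in <S>::=<A> <S> <L>, <S> is followed by <L> with FIRST {v}; in <H>::=<S> <H> <E> <S> (occurrence 1), <S> is followed by <H> <E> <S> with FIRST {t, v}; in <H>::=<S> <H> <E> <S> (occurrence 2), the suffix after <S> is empty, so FOLLOW(<S>) ⊇ FOLLOW(<H>) = {t, v}; in <A>::=<S> <A>, <S> is followed by <A> with FIRST {t, v}. Thus FOLLOW(<S>) = {$, t, v}.
FOLLOW(<E>): in <H>::=<S> <H> <E> <S>, <E> is followed by <S> with FIRST {ε, t, v}; in <H>::=<S> <H> <E> <S>, the suffix after <E> is nullable, so FOLLOW(<E>) ⊇ FOLLOW(<H>) = {t, v}; in <H>::=<E> v t <A>, <E> is followed by v t <A> with FIRST {v}. Thus FOLLOW(<E>) = {t, v}.
FOLLOW(<A>): in <S>::=<A> <S> <L>, <A> is followed by <S> <L> with FIRST {t, v}; in <S>::=<A>, the suffix after <A> is empty, so FOLLOW(<A>) ⊇ FOLLOW(<S>) = {$, t, v}; in <H>::=<E> v t <A>, the suffix after <A> is empty, so FOLLOW(<A>) ⊇ FOLLOW(<H>) = {t, v}; in <E>::=<A>, the suffix after <A> is empty, so FOLLOW(<A>) ⊇ FOLLOW(<E>) = {t, v}; in <A>::=<S> <A>, the suffix after <A> is empty (adds nothing new); in <A>::=<H> <A> s, <A> is followed by s with FIRST {s}. Thus FOLLOW(<A>) = {$, s, t, v}.
FOLLOW(<L>): in <S>::=<L> t, <L> is followed by t with FIRST {t}; in <S>::=<A> <S> <L>, the suffix after <L> is empty, so FOLLOW(<L>) ⊇ FOLLOW(<S>) = {$, t, v}. Thus FOLLOW(<L>) = {$, t, v}.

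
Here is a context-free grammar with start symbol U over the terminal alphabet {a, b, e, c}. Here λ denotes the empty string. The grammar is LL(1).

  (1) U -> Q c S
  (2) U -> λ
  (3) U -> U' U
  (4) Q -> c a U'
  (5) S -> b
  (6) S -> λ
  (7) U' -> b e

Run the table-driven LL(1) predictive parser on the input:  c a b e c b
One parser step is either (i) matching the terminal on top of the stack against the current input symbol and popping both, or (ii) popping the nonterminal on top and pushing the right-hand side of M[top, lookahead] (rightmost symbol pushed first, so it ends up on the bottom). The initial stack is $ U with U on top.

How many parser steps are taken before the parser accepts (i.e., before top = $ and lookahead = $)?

      Stack         Input          Action
   1  $ U           c a b e c b $  expand U -> Q c S
   2  $ S c Q       c a b e c b $  expand Q -> c a U'
   3  $ S c U' a c  c a b e c b $  match c
   4  $ S c U' a    a b e c b $    match a
   5  $ S c U'      b e c b $      expand U' -> b e
   6  $ S c e b     b e c b $      match b
   7  $ S c e       e c b $        match e
   8  $ S c         c b $          match c
   9  $ S           b $            expand S -> b
  10  $ b           b $            match b
Accept reached after 10 steps.

10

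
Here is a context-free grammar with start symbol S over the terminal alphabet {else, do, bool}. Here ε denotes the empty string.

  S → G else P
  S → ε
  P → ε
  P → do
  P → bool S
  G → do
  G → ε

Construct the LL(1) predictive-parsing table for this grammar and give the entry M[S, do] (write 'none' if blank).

FIRST(P) = {ε, bool, do}
FIRST(G) = {ε, do}
FIRST(S) = {ε, do, else}  (via G else P)
FOLLOW(S) includes $ since S is the start symbol.
FOLLOW(S): in P→bool S, the suffix after S is empty, so FOLLOW(S) ⊇ FOLLOW(P) = {$}. Thus FOLLOW(S) = {$}.
FOLLOW(P): in S→G else P, the suffix after P is empty, so FOLLOW(P) ⊇ FOLLOW(S) = {$}. Thus FOLLOW(P) = {$}.
For S → G else P: FIRST(G else P) = {do, else}, so it goes in M[S, t] for t ∈ {do, else}.
For S → ε: FIRST(ε) = {ε}, so it goes in M[S, t] for t ∈ {}; since ε ∈ FIRST, also for every t ∈ FOLLOW(S) = {$}.

S → G else P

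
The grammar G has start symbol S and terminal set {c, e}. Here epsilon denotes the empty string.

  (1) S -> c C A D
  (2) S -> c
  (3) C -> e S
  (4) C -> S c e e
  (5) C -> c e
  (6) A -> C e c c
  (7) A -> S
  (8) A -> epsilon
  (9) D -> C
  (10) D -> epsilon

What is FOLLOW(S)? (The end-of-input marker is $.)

{$, c, e}

FIRST(S) = {c}
FIRST(C) = {c, e}  (via S c e e)
FIRST(A) = {epsilon, c, e}  (via C e c c, S)
FIRST(D) = {epsilon, c, e}  (via C)
FOLLOW(S) includes $ since S is the start symbol.
FOLLOW(S): in C->e S, the suffix after S is empty, so FOLLOW(S) ⊇ FOLLOW(C) = {$, c, e}; in C->S c e e, S is followed by c e e with FIRST {c}; in A->S, the suffix after S is empty, so FOLLOW(S) ⊇ FOLLOW(A) = {$, c, e}. Thus FOLLOW(S) = {$, c, e}.
FOLLOW(A): in S->c C A D, A is followed by D with FIRST {epsilon, c, e}; in S->c C A D, the suffix after A is nullable, so FOLLOW(A) ⊇ FOLLOW(S) = {$, c, e}. Thus FOLLOW(A) = {$, c, e}.
FOLLOW(D): in S->c C A D, the suffix after D is empty, so FOLLOW(D) ⊇ FOLLOW(S) = {$, c, e}. Thus FOLLOW(D) = {$, c, e}.
FOLLOW(C): in S->c C A D, C is followed by A D with FIRST {epsilon, c, e}; in S->c C A D, the suffix after C is nullable, so FOLLOW(C) ⊇ FOLLOW(S) = {$, c, e}; in A->C e c c, C is followed by e c c with FIRST {e}; in D->C, the suffix after C is empty, so FOLLOW(C) ⊇ FOLLOW(D) = {$, c, e}. Thus FOLLOW(C) = {$, c, e}.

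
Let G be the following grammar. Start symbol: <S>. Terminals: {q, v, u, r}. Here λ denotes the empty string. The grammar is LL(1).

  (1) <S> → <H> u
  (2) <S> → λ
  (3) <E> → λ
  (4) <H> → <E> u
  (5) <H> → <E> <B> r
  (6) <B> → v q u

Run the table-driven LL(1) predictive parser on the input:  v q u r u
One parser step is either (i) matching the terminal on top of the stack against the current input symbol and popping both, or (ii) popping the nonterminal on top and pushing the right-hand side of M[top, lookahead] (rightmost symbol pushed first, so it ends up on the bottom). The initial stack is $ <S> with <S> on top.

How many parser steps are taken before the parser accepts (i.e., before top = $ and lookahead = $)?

9

     Stack          Input        Action
  1  $ <S>          v q u r u $  expand <S> → <H> u
  2  $ u <H>        v q u r u $  expand <H> → <E> <B> r
  3  $ u r <B> <E>  v q u r u $  expand <E> → λ
  4  $ u r <B>      v q u r u $  expand <B> → v q u
  5  $ u r u q v    v q u r u $  match v
  6  $ u r u q      q u r u $    match q
  7  $ u r u        u r u $      match u
  8  $ u r          r u $        match r
  9  $ u            u $          match u
Accept reached after 9 steps.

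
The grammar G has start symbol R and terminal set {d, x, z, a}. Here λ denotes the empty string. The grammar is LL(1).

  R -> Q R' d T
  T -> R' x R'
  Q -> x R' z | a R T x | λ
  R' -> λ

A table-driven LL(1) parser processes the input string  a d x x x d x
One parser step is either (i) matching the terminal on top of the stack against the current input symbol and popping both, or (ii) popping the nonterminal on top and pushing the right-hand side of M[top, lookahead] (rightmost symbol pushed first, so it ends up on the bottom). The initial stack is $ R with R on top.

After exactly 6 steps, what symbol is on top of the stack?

step 1: stack=$ R  input=a d x x x d x $  — expand R -> Q R' d T
step 2: stack=$ T d R' Q  input=a d x x x d x $  — expand Q -> a R T x
step 3: stack=$ T d R' x T R a  input=a d x x x d x $  — match a
step 4: stack=$ T d R' x T R  input=d x x x d x $  — expand R -> Q R' d T
step 5: stack=$ T d R' x T T d R' Q  input=d x x x d x $  — expand Q -> λ
step 6: stack=$ T d R' x T T d R'  input=d x x x d x $  — expand R' -> λ
Stack after step 6: $ T d R' x T T d (top = d).

d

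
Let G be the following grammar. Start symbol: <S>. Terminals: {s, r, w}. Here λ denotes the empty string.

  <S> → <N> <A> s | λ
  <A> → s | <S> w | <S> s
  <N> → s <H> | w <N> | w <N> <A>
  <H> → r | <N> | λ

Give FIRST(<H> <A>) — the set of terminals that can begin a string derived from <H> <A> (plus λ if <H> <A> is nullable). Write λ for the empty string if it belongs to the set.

{r, s, w}

FIRST(<N>) = {s, w}
FIRST(<S>) = {λ, s, w}  (via <N> <A> s)
FIRST(<H>) = {λ, r, s, w}  (via <N>)
FIRST(<A>) = {s, w}  (via <S> w, <S> s)
FIRST(<H> <A>): take FIRST of each symbol in turn, carrying on past any symbol whose FIRST contains λ; result {r, s, w}.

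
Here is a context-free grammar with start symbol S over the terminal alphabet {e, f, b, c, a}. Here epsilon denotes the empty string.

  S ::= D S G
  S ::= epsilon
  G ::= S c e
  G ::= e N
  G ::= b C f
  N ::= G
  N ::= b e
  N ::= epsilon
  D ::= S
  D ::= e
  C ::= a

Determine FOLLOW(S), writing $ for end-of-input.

{$, b, c, e}

FIRST(C): from C::=a we get {a}. So FIRST(C) = {a}.
FIRST(S): from S::=D S G we get {b, c, e}; from S::=epsilon we get {epsilon}. So FIRST(S) = {epsilon, b, c, e}.
FIRST(G): from G::=S c e we get {b, c, e}; from G::=e N we get {e}; from G::=b C f we get {b}. So FIRST(G) = {b, c, e}.
FIRST(D): from D::=S we get {epsilon, b, c, e}; from D::=e we get {e}. So FIRST(D) = {epsilon, b, c, e}.
FIRST(N): from N::=G we get {b, c, e}; from N::=b e we get {b}; from N::=epsilon we get {epsilon}. So FIRST(N) = {epsilon, b, c, e}.
FOLLOW(S) includes $ since S is the start symbol.
FOLLOW(D): in S::=D S G, D is followed by S G with FIRST {b, c, e}. Thus FOLLOW(D) = {b, c, e}.
FOLLOW(S): in S::=D S G, S is followed by G with FIRST {b, c, e}; in G::=S c e, S is followed by c e with FIRST {c}; in D::=S, the suffix after S is empty, so FOLLOW(S) ⊇ FOLLOW(D) = {b, c, e}. Thus FOLLOW(S) = {$, b, c, e}.
FOLLOW(C): in G::=b C f, C is followed by f with FIRST {f}. Thus FOLLOW(C) = {f}.
FOLLOW(G): in S::=D S G, the suffix after G is empty, so FOLLOW(G) ⊇ FOLLOW(S) = {$, b, c, e}; in N::=G, the suffix after G is empty, so FOLLOW(G) ⊇ FOLLOW(N) = {$, b, c, e}. Thus FOLLOW(G) = {$, b, c, e}.
FOLLOW(N): in G::=e N, the suffix after N is empty, so FOLLOW(N) ⊇ FOLLOW(G) = {$, b, c, e}. Thus FOLLOW(N) = {$, b, c, e}.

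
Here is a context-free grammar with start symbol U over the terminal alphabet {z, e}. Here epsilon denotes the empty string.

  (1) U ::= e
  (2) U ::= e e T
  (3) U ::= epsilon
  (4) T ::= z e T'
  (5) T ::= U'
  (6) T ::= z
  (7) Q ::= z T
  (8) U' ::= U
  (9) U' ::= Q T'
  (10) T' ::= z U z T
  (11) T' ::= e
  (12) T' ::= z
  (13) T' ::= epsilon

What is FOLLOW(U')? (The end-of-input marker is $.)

FIRST(U): from U::=e we get {e}; from U::=e e T we get {e}; from U::=epsilon we get {epsilon}. So FIRST(U) = {epsilon, e}.
FIRST(Q): from Q::=z T we get {z}. So FIRST(Q) = {z}.
FIRST(T'): from T'::=z U z T we get {z}; from T'::=e we get {e}; from T'::=z we get {z}; from T'::=epsilon we get {epsilon}. So FIRST(T') = {epsilon, e, z}.
FIRST(U'): from U'::=U we get {epsilon, e}; from U'::=Q T' we get {z}. So FIRST(U') = {epsilon, e, z}.
FIRST(T): from T::=z e T' we get {z}; from T::=U' we get {epsilon, e, z}; from T::=z we get {z}. So FIRST(T) = {epsilon, e, z}.
FOLLOW(U) includes $ since U is the start symbol.
FOLLOW(U): in U'::=U, the suffix after U is empty, so FOLLOW(U) ⊇ FOLLOW(U') = {$, e, z}; in T'::=z U z T, U is followed by z T with FIRST {z}. Thus FOLLOW(U) = {$, e, z}.
FOLLOW(T): in U::=e e T, the suffix after T is empty, so FOLLOW(T) ⊇ FOLLOW(U) = {$, e, z}; in Q::=z T, the suffix after T is empty, so FOLLOW(T) ⊇ FOLLOW(Q) = {$, e, z}; in T'::=z U z T, the suffix after T is empty, so FOLLOW(T) ⊇ FOLLOW(T') = {$, e, z}. Thus FOLLOW(T) = {$, e, z}.
FOLLOW(U'): in T::=U', the suffix after U' is empty, so FOLLOW(U') ⊇ FOLLOW(T) = {$, e, z}. Thus FOLLOW(U') = {$, e, z}.
FOLLOW(Q): in U'::=Q T', Q is followed by T' with FIRST {epsilon, e, z}; in U'::=Q T', the suffix after Q is nullable, so FOLLOW(Q) ⊇ FOLLOW(U') = {$, e, z}. Thus FOLLOW(Q) = {$, e, z}.
FOLLOW(T'): in T::=z e T', the suffix after T' is empty, so FOLLOW(T') ⊇ FOLLOW(T) = {$, e, z}; in U'::=Q T', the suffix after T' is empty, so FOLLOW(T') ⊇ FOLLOW(U') = {$, e, z}. Thus FOLLOW(T') = {$, e, z}.

{$, e, z}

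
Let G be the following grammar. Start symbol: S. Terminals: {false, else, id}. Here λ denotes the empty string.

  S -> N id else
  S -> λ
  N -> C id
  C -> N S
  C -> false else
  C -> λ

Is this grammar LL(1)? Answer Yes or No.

FIRST(S) = {λ, false, id}
FIRST(N) = {false, id}
FIRST(C) = {λ, false, id}
FOLLOW(S) = {$, id}
FOLLOW(N) = {false, id}
FOLLOW(C) = {id}
Cell M[C, false] receives both C -> N S and C -> false else — the grammar is not LL(1).

No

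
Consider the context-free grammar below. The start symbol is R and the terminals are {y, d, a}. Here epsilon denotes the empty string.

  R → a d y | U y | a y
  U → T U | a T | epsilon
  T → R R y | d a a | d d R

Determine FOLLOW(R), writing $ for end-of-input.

{$, a, d, y}

FIRST(R): from R→a d y we get {a}; from R→U y we get {a, d, y}; from R→a y we get {a}. So FIRST(R) = {a, d, y}.
FIRST(T): from T→R R y we get {a, d, y}; from T→d a a we get {d}; from T→d d R we get {d}. So FIRST(T) = {a, d, y}.
FIRST(U): from U→T U we get {a, d, y}; from U→a T we get {a}; from U→epsilon we get {epsilon}. So FIRST(U) = {epsilon, a, d, y}.
FOLLOW(R) includes $ since R is the start symbol.
FOLLOW(U): in R→U y, U is followed by y with FIRST {y}; in U→T U, the suffix after U is empty (adds nothing new). Thus FOLLOW(U) = {y}.
FOLLOW(T): in U→T U, T is followed by U with FIRST {epsilon, a, d, y}; in U→T U, the suffix after T is nullable, so FOLLOW(T) ⊇ FOLLOW(U) = {y}; in U→a T, the suffix after T is empty, so FOLLOW(T) ⊇ FOLLOW(U) = {y}. Thus FOLLOW(T) = {a, d, y}.
FOLLOW(R): in T→R R y (occurrence 1), R is followed by R y with FIRST {a, d, y}; in T→R R y (occurrence 2), R is followed by y with FIRST {y}; in T→d d R, the suffix after R is empty, so FOLLOW(R) ⊇ FOLLOW(T) = {a, d, y}. Thus FOLLOW(R) = {$, a, d, y}.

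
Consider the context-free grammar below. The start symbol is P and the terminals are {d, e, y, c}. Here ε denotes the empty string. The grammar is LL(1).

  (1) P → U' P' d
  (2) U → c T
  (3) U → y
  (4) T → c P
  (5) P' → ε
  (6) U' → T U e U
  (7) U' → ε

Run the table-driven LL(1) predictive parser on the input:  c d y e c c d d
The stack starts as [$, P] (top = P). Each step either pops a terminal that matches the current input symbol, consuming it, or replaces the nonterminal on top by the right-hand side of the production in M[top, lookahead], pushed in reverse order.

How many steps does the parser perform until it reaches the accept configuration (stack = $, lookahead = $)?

step 1: stack=$ P  input=c d y e c c d d $  — expand P → U' P' d
step 2: stack=$ d P' U'  input=c d y e c c d d $  — expand U' → T U e U
step 3: stack=$ d P' U e U T  input=c d y e c c d d $  — expand T → c P
step 4: stack=$ d P' U e U P c  input=c d y e c c d d $  — match c
step 5: stack=$ d P' U e U P  input=d y e c c d d $  — expand P → U' P' d
step 6: stack=$ d P' U e U d P' U'  input=d y e c c d d $  — expand U' → ε
step 7: stack=$ d P' U e U d P'  input=d y e c c d d $  — expand P' → ε
step 8: stack=$ d P' U e U d  input=d y e c c d d $  — match d
step 9: stack=$ d P' U e U  input=y e c c d d $  — expand U → y
step 10: stack=$ d P' U e y  input=y e c c d d $  — match y
step 11: stack=$ d P' U e  input=e c c d d $  — match e
step 12: stack=$ d P' U  input=c c d d $  — expand U → c T
step 13: stack=$ d P' T c  input=c c d d $  — match c
step 14: stack=$ d P' T  input=c d d $  — expand T → c P
step 15: stack=$ d P' P c  input=c d d $  — match c
step 16: stack=$ d P' P  input=d d $  — expand P → U' P' d
step 17: stack=$ d P' d P' U'  input=d d $  — expand U' → ε
step 18: stack=$ d P' d P'  input=d d $  — expand P' → ε
step 19: stack=$ d P' d  input=d d $  — match d
step 20: stack=$ d P'  input=d $  — expand P' → ε
step 21: stack=$ d  input=d $  — match d
Accept reached after 21 steps.

21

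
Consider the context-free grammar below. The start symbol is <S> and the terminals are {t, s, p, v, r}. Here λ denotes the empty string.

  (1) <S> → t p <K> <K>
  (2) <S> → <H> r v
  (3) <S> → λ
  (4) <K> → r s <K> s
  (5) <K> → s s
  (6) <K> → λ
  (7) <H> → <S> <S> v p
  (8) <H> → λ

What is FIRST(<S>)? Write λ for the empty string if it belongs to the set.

FIRST(<K>) = {λ, r, s}
FIRST(<S>) = {λ, r, t, v}  (via <H> r v)
FIRST(<H>) = {λ, r, t, v}  (via <S> <S> v p)

{λ, r, t, v}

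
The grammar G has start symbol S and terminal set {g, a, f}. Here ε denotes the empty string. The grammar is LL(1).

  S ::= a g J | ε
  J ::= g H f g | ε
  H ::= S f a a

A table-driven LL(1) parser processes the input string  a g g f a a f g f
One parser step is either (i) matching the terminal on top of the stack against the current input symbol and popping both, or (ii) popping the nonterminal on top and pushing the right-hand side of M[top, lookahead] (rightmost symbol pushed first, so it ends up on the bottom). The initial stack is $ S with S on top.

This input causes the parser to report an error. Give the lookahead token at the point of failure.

f

      Stack          Input                Action
   1  $ S            a g g f a a f g f $  expand S ::= a g J
   2  $ J g a        a g g f a a f g f $  match a
   3  $ J g          g g f a a f g f $    match g
   4  $ J            g f a a f g f $      expand J ::= g H f g
   5  $ g f H g      g f a a f g f $      match g
   6  $ g f H        f a a f g f $        expand H ::= S f a a
   7  $ g f a a f S  f a a f g f $        expand S ::= ε
   8  $ g f a a f    f a a f g f $        match f
   9  $ g f a a      a a f g f $          match a
  10  $ g f a        a f g f $            match a
  11  $ g f          f g f $              match f
  12  $ g            g f $                match g
  13  $              f $                  error: stack empty but input remains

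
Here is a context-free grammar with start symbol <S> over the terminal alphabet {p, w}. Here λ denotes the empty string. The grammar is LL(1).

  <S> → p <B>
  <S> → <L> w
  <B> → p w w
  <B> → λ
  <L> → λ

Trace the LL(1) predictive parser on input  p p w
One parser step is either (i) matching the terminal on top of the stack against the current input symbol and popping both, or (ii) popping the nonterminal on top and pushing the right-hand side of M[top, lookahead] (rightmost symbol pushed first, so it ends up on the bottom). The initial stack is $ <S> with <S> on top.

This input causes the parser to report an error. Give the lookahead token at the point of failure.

step 1: stack=$ <S>  input=p p w $  — expand <S> → p <B>
step 2: stack=$ <B> p  input=p p w $  — match p
step 3: stack=$ <B>  input=p w $  — expand <B> → p w w
step 4: stack=$ w w p  input=p w $  — match p
step 5: stack=$ w w  input=w $  — match w
step 6: stack=$ w  input=$  — error: top is terminal w but lookahead is $

$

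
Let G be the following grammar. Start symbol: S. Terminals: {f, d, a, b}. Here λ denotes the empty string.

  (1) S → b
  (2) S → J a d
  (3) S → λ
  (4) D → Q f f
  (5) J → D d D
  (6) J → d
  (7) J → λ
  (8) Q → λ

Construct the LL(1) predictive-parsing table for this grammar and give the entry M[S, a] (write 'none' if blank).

S → J a d

FIRST(Q): from Q→λ we get {λ}. So FIRST(Q) = {λ}.
FIRST(D): from D→Q f f we get {f}. So FIRST(D) = {f}.
FIRST(J): from J→D d D we get {f}; from J→d we get {d}; from J→λ we get {λ}. So FIRST(J) = {λ, d, f}.
FIRST(S): from S→b we get {b}; from S→J a d we get {a, d, f}; from S→λ we get {λ}. So FIRST(S) = {λ, a, b, d, f}.
FOLLOW(S) includes $ since S is the start symbol.
FOLLOW(S): S appears on no right-hand side. Thus FOLLOW(S) = {$}.
For S → b: FIRST(b) = {b}, so it goes in M[S, t] for t ∈ {b}.
For S → J a d: FIRST(J a d) = {a, d, f}, so it goes in M[S, t] for t ∈ {a, d, f}.
For S → λ: FIRST(λ) = {λ}, so it goes in M[S, t] for t ∈ {}; since λ ∈ FIRST, also for every t ∈ FOLLOW(S) = {$}.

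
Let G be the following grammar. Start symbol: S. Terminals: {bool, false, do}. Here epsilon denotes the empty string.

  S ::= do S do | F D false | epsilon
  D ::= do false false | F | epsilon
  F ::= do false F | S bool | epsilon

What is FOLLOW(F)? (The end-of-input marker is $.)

FIRST(S) = {epsilon, bool, do, false}  (via F D false)
FIRST(F) = {epsilon, bool, do, false}  (via S bool)
FIRST(D) = {epsilon, bool, do, false}  (via F)
FOLLOW(S) includes $ since S is the start symbol.
FOLLOW(S): in S::=do S do, S is followed by do with FIRST {do}; in F::=S bool, S is followed by bool with FIRST {bool}. Thus FOLLOW(S) = {$, bool, do}.
FOLLOW(D): in S::=F D false, D is followed by false with FIRST {false}. Thus FOLLOW(D) = {false}.
FOLLOW(F): in S::=F D false, F is followed by D false with FIRST {bool, do, false}; in D::=F, the suffix after F is empty, so FOLLOW(F) ⊇ FOLLOW(D) = {false}; in F::=do false F, the suffix after F is empty (adds nothing new). Thus FOLLOW(F) = {bool, do, false}.

{bool, do, false}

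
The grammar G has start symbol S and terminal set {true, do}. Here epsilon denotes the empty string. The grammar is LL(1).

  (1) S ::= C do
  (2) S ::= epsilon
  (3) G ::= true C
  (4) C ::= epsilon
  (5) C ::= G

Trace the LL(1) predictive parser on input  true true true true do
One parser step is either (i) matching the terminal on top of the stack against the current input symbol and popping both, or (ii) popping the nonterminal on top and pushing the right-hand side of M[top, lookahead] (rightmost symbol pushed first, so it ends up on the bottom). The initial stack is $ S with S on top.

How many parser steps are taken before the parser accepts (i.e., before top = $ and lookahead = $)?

      Stack        Input                     Action
   1  $ S          true true true true do $  expand S ::= C do
   2  $ do C       true true true true do $  expand C ::= G
   3  $ do G       true true true true do $  expand G ::= true C
   4  $ do C true  true true true true do $  match true
   5  $ do C       true true true do $       expand C ::= G
   6  $ do G       true true true do $       expand G ::= true C
   7  $ do C true  true true true do $       match true
   8  $ do C       true true do $            expand C ::= G
   9  $ do G       true true do $            expand G ::= true C
  10  $ do C true  true true do $            match true
  11  $ do C       true do $                 expand C ::= G
  12  $ do G       true do $                 expand G ::= true C
  13  $ do C true  true do $                 match true
  14  $ do C       do $                      expand C ::= epsilon
  15  $ do         do $                      match do
Accept reached after 15 steps.

15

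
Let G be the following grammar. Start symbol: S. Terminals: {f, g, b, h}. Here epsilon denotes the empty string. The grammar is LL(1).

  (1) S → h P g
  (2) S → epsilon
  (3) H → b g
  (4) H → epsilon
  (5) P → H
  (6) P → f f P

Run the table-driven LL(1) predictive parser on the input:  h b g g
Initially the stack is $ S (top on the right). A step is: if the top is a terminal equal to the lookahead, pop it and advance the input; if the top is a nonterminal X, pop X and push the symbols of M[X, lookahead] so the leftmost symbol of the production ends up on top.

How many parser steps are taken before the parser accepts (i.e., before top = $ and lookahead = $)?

step 1: stack=$ S  input=h b g g $  — expand S → h P g
step 2: stack=$ g P h  input=h b g g $  — match h
step 3: stack=$ g P  input=b g g $  — expand P → H
step 4: stack=$ g H  input=b g g $  — expand H → b g
step 5: stack=$ g g b  input=b g g $  — match b
step 6: stack=$ g g  input=g g $  — match g
step 7: stack=$ g  input=g $  — match g
Accept reached after 7 steps.

7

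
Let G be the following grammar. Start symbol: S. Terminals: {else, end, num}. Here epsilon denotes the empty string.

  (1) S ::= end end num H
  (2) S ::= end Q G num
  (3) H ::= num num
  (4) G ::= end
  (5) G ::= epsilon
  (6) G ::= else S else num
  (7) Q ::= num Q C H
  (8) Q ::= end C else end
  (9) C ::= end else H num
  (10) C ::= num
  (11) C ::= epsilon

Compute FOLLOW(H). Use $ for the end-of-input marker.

FIRST(S) = {end}
FIRST(H) = {num}
FIRST(G) = {epsilon, else, end}
FIRST(Q) = {end, num}
FIRST(C) = {epsilon, end, num}
FOLLOW(S) includes $ since S is the start symbol.
FOLLOW(S): in G::=else S else num, S is followed by else num with FIRST {else}. Thus FOLLOW(S) = {$, else}.
FOLLOW(G): in S::=end Q G num, G is followed by num with FIRST {num}. Thus FOLLOW(G) = {num}.
FOLLOW(Q): in S::=end Q G num, Q is followed by G num with FIRST {else, end, num}; in Q::=num Q C H, Q is followed by C H with FIRST {end, num}. Thus FOLLOW(Q) = {else, end, num}.
FOLLOW(H): in S::=end end num H, the suffix after H is empty, so FOLLOW(H) ⊇ FOLLOW(S) = {$, else}; in Q::=num Q C H, the suffix after H is empty, so FOLLOW(H) ⊇ FOLLOW(Q) = {else, end, num}; in C::=end else H num, H is followed by num with FIRST {num}. Thus FOLLOW(H) = {$, else, end, num}.
FOLLOW(C): in Q::=num Q C H, C is followed by H with FIRST {num}; in Q::=end C else end, C is followed by else end with FIRST {else}. Thus FOLLOW(C) = {else, num}.

{$, else, end, num}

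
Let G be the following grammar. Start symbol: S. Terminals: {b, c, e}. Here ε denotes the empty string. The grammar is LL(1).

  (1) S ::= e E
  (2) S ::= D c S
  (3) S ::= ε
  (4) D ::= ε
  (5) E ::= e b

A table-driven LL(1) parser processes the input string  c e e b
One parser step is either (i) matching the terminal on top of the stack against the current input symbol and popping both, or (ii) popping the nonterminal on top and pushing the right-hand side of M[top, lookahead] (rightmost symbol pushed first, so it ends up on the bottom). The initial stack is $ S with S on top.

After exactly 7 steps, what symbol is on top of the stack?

step 1: stack=$ S  input=c e e b $  — expand S ::= D c S
step 2: stack=$ S c D  input=c e e b $  — expand D ::= ε
step 3: stack=$ S c  input=c e e b $  — match c
step 4: stack=$ S  input=e e b $  — expand S ::= e E
step 5: stack=$ E e  input=e e b $  — match e
step 6: stack=$ E  input=e b $  — expand E ::= e b
step 7: stack=$ b e  input=e b $  — match e
Stack after step 7: $ b (top = b).

b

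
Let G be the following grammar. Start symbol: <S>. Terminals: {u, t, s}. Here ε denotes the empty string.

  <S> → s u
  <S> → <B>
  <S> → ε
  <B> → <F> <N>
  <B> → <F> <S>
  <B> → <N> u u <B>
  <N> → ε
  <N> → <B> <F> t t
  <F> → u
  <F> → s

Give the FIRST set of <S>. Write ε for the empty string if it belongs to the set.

FIRST(<F>): from <F>→u we get {u}; from <F>→s we get {s}. So FIRST(<F>) = {s, u}.
FIRST(<S>): from <S>→s u we get {s}; from <S>→<B> we get {s, u}; from <S>→ε we get {ε}. So FIRST(<S>) = {ε, s, u}.
FIRST(<B>): from <B>→<F> <N> we get {s, u}; from <B>→<F> <S> we get {s, u}; from <B>→<N> u u <B> we get {s, u}. So FIRST(<B>) = {s, u}.
FIRST(<N>): from <N>→ε we get {ε}; from <N>→<B> <F> t t we get {s, u}. So FIRST(<N>) = {ε, s, u}.

{ε, s, u}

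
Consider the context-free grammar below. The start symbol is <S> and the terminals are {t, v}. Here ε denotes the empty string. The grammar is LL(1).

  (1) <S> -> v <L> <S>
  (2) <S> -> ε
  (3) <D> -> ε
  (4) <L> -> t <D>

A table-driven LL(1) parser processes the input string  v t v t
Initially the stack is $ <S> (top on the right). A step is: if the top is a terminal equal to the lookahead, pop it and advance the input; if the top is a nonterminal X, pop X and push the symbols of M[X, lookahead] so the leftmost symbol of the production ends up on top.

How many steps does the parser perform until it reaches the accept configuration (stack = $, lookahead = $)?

11

      Stack        Input      Action
   1  $ <S>        v t v t $  expand <S> -> v <L> <S>
   2  $ <S> <L> v  v t v t $  match v
   3  $ <S> <L>    t v t $    expand <L> -> t <D>
   4  $ <S> <D> t  t v t $    match t
   5  $ <S> <D>    v t $      expand <D> -> ε
   6  $ <S>        v t $      expand <S> -> v <L> <S>
   7  $ <S> <L> v  v t $      match v
   8  $ <S> <L>    t $        expand <L> -> t <D>
   9  $ <S> <D> t  t $        match t
  10  $ <S> <D>    $          expand <D> -> ε
  11  $ <S>        $          expand <S> -> ε
Accept reached after 11 steps.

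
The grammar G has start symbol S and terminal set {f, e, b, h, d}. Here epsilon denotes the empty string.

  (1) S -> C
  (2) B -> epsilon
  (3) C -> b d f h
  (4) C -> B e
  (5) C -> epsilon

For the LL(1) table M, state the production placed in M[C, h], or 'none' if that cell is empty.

FIRST(B): from B->epsilon we get {epsilon}. So FIRST(B) = {epsilon}.
FIRST(C): from C->b d f h we get {b}; from C->B e we get {e}; from C->epsilon we get {epsilon}. So FIRST(C) = {epsilon, b, e}.
FIRST(S): from S->C we get {epsilon, b, e}. So FIRST(S) = {epsilon, b, e}.
FOLLOW(S) includes $ since S is the start symbol.
FOLLOW(S): S appears on no right-hand side. Thus FOLLOW(S) = {$}.
FOLLOW(C): in S->C, the suffix after C is empty, so FOLLOW(C) ⊇ FOLLOW(S) = {$}. Thus FOLLOW(C) = {$}.
For C -> b d f h: FIRST(b d f h) = {b}, so it goes in M[C, t] for t ∈ {b}.
For C -> B e: FIRST(B e) = {e}, so it goes in M[C, t] for t ∈ {e}.
For C -> epsilon: FIRST(epsilon) = {epsilon}, so it goes in M[C, t] for t ∈ {}; since epsilon ∈ FIRST, also for every t ∈ FOLLOW(C) = {$}.
None of these place a production in M[C, h].

none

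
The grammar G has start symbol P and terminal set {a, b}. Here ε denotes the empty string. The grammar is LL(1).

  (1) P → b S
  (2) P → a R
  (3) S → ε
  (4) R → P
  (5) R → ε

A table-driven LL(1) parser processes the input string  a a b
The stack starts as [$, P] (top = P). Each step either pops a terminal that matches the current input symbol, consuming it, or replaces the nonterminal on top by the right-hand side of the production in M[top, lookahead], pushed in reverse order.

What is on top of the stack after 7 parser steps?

     Stack  Input    Action
  1  $ P    a a b $  expand P → a R
  2  $ R a  a a b $  match a
  3  $ R    a b $    expand R → P
  4  $ P    a b $    expand P → a R
  5  $ R a  a b $    match a
  6  $ R    b $      expand R → P
  7  $ P    b $      expand P → b S
Stack after step 7: $ S b (top = b).

b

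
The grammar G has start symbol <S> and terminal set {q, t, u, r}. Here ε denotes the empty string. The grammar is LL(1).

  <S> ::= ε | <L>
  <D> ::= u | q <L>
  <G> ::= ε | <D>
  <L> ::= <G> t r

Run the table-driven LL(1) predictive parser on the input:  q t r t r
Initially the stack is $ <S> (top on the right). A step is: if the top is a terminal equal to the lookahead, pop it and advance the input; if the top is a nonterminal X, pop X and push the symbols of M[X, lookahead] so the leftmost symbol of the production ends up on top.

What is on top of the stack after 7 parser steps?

t

step 1: stack=$ <S>  input=q t r t r $  — expand <S> ::= <L>
step 2: stack=$ <L>  input=q t r t r $  — expand <L> ::= <G> t r
step 3: stack=$ r t <G>  input=q t r t r $  — expand <G> ::= <D>
step 4: stack=$ r t <D>  input=q t r t r $  — expand <D> ::= q <L>
step 5: stack=$ r t <L> q  input=q t r t r $  — match q
step 6: stack=$ r t <L>  input=t r t r $  — expand <L> ::= <G> t r
step 7: stack=$ r t r t <G>  input=t r t r $  — expand <G> ::= ε
Stack after step 7: $ r t r t (top = t).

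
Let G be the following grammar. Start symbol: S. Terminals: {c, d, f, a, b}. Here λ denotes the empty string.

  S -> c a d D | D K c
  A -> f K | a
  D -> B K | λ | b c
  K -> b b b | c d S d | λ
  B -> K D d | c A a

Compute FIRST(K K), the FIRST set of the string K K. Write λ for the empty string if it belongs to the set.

FIRST(A) = {a, f}
FIRST(K) = {λ, b, c}
FIRST(S) = {b, c, d}  (via D K c)
FIRST(D) = {λ, b, c, d}  (via B K)
FIRST(B) = {b, c, d}  (via K D d)
FIRST(K K): take FIRST of each symbol in turn, carrying on past any symbol whose FIRST contains λ; result {λ, b, c}.

{λ, b, c}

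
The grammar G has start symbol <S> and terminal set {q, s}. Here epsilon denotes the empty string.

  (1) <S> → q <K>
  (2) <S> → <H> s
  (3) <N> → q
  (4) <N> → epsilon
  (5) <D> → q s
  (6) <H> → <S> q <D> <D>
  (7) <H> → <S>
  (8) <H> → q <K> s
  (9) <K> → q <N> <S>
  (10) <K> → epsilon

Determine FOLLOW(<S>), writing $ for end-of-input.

{$, q, s}

FIRST(<N>) = {epsilon, q}
FIRST(<D>) = {q}
FIRST(<K>) = {epsilon, q}
FIRST(<S>) = {q}  (via <H> s)
FIRST(<H>) = {q}  (via <S> q <D> <D>, <S>)
FOLLOW(<S>) includes $ since <S> is the start symbol.
FOLLOW(<N>): in <K>→q <N> <S>, <N> is followed by <S> with FIRST {q}. Thus FOLLOW(<N>) = {q}.
FOLLOW(<H>): in <S>→<H> s, <H> is followed by s with FIRST {s}. Thus FOLLOW(<H>) = {s}.
FOLLOW(<D>): in <H>→<S> q <D> <D> (occurrence 1), <D> is followed by <D> with FIRST {q}; in <H>→<S> q <D> <D> (occurrence 2), the suffix after <D> is empty, so FOLLOW(<D>) ⊇ FOLLOW(<H>) = {s}. Thus FOLLOW(<D>) = {q, s}.
FOLLOW(<S>): in <H>→<S> q <D> <D>, <S> is followed by q <D> <D> with FIRST {q}; in <H>→<S>, the suffix after <S> is empty, so FOLLOW(<S>) ⊇ FOLLOW(<H>) = {s}; in <K>→q <N> <S>, the suffix after <S> is empty, so FOLLOW(<S>) ⊇ FOLLOW(<K>) = {$, q, s}. Thus FOLLOW(<S>) = {$, q, s}.
FOLLOW(<K>): in <S>→q <K>, the suffix after <K> is empty, so FOLLOW(<K>) ⊇ FOLLOW(<S>) = {$, q, s}; in <H>→q <K> s, <K> is followed by s with FIRST {s}. Thus FOLLOW(<K>) = {$, q, s}.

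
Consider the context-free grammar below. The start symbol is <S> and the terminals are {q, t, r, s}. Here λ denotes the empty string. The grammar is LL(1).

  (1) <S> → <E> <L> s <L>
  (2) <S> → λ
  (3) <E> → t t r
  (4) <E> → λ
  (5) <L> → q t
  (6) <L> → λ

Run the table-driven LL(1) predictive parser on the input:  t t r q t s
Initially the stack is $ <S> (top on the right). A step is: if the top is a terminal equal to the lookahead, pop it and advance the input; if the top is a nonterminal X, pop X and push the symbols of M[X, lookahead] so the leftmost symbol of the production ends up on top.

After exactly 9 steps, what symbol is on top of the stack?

step 1: stack=$ <S>  input=t t r q t s $  — expand <S> → <E> <L> s <L>
step 2: stack=$ <L> s <L> <E>  input=t t r q t s $  — expand <E> → t t r
step 3: stack=$ <L> s <L> r t t  input=t t r q t s $  — match t
step 4: stack=$ <L> s <L> r t  input=t r q t s $  — match t
step 5: stack=$ <L> s <L> r  input=r q t s $  — match r
step 6: stack=$ <L> s <L>  input=q t s $  — expand <L> → q t
step 7: stack=$ <L> s t q  input=q t s $  — match q
step 8: stack=$ <L> s t  input=t s $  — match t
step 9: stack=$ <L> s  input=s $  — match s
Stack after step 9: $ <L> (top = <L>).

<L>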